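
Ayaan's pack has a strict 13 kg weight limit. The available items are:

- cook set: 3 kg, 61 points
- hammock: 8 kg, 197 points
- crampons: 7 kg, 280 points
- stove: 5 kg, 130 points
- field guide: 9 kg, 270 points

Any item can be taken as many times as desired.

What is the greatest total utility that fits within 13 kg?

410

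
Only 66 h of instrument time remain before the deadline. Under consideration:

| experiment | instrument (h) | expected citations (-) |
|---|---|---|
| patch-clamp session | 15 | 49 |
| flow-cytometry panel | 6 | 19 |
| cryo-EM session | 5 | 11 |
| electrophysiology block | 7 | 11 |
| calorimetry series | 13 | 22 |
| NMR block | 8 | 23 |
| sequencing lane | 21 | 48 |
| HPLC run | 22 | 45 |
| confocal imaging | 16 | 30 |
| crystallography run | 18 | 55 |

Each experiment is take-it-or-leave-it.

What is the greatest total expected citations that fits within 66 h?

182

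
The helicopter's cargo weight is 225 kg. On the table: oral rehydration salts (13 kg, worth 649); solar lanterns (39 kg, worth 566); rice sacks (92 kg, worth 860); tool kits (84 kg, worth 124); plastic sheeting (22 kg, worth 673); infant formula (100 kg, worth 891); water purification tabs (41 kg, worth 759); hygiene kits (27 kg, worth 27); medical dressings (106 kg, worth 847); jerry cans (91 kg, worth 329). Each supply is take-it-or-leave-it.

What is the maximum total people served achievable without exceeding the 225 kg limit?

Filling by ratio: oral rehydration salts + solar lanterns + rice sacks + plastic sheeting + water purification tabs for 3507, with 18 kg left unused.
The 92 kg tied up in rice sacks is better spent on infant formula — total rises to 3538 (215 kg).
That's the maximum — no swap from here does better than 3538.

3538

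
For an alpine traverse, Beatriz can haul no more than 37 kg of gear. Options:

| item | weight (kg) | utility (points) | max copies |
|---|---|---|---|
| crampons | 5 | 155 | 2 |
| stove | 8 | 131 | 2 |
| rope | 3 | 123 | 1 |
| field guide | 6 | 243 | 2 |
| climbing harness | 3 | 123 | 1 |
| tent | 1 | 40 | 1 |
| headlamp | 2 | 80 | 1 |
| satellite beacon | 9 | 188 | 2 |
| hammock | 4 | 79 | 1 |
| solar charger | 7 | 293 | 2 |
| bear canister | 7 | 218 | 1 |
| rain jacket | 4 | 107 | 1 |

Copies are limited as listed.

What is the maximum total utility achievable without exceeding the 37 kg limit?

1473

Ranking by ratio (utility/kg): solar charger 41.86, rope 41.00, climbing harness 41.00, field guide 40.50.
Greedy by ratio would take rope + 2×field guide + climbing harness + tent + headlamp + 2×solar charger: 35 kg used, total 1438.
Replace tent and headlamp with crampons: the trade gains 35 net, giving 1473 at 37 kg.
That's the maximum — no swap from here does better than 1473.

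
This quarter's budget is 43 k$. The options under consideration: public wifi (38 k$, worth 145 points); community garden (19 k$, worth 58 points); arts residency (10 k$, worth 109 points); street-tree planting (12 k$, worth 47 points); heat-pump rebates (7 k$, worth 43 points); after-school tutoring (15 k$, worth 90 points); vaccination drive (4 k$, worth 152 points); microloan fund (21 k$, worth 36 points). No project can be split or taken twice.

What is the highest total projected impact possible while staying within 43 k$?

398

The ratio heuristic lands on arts residency + heat-pump rebates + after-school tutoring + vaccination drive (394) but leaves 7 k$ idle.
Dropping heat-pump rebates frees 7 k$; slotting in street-tree planting (12 k$) lifts the total to 398 at 41 k$.
Nothing else within 43 k$ beats 398.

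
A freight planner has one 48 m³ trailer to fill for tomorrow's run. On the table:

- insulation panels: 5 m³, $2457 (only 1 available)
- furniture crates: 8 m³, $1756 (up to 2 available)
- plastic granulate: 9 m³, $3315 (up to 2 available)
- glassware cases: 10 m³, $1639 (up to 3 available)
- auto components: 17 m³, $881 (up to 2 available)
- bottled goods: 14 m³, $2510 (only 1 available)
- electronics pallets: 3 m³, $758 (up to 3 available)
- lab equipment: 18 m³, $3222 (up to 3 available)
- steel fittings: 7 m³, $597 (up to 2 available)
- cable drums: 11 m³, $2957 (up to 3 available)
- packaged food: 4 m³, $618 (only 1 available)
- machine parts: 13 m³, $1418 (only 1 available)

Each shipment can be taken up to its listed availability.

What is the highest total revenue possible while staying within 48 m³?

15759

Density check — insulation panels 491.40, plastic granulate 368.33, cable drums 268.82 are the best per m³.
Best packing: insulation panels + 2×plastic granulate + electronics pallets + 2×cable drums — 48 m³, 15759 total.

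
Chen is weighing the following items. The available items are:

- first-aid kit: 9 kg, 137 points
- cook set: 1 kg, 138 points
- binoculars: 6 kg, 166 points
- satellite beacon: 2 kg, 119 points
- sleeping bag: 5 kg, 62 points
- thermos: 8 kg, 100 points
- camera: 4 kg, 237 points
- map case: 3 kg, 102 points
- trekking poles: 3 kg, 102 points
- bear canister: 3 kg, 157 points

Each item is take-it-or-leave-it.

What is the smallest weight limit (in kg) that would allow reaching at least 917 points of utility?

19

Look for the lowest-weight combination reaching 917.
cook set + binoculars + satellite beacon + camera + map case + bear canister: 919 utility at 19 kg.
No combination under 19 kg hits 917.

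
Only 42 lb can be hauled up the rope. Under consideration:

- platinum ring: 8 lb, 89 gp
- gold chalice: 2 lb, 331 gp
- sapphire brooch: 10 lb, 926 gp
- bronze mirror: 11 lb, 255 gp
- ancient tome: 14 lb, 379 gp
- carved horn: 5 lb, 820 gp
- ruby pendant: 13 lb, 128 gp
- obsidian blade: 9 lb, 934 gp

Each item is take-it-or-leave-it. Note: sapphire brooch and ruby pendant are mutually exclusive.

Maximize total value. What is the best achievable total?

Taking gold chalice + sapphire brooch + ancient tome + carved horn + obsidian blade: 40 lb used, 3390 in value.

3390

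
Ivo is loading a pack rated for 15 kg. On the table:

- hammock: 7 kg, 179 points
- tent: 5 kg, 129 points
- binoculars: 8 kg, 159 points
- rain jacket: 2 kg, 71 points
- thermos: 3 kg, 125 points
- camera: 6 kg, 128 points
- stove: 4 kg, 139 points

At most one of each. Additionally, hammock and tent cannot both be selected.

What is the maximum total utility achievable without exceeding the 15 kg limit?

Taking tent + rain jacket + thermos + stove: 14 kg used, 464 in utility.
Runner-up rain jacket + thermos + camera + stove tops out at 463.

464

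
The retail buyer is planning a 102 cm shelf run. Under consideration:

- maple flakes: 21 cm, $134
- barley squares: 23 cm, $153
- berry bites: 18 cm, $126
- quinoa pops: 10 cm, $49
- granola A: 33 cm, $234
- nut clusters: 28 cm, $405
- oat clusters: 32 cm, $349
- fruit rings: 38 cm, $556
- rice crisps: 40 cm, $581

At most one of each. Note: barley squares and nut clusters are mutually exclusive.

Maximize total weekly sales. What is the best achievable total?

Filling by ratio: berry bites + fruit rings + rice crisps for 1263, with 6 cm left unused.
The 56 cm tied up in berry bites and fruit rings is better spent on nut clusters + oat clusters — total rises to 1335 (100 cm).
Next best is nut clusters + oat clusters + fruit rings at 1310 (98 cm) — short by 25.

1335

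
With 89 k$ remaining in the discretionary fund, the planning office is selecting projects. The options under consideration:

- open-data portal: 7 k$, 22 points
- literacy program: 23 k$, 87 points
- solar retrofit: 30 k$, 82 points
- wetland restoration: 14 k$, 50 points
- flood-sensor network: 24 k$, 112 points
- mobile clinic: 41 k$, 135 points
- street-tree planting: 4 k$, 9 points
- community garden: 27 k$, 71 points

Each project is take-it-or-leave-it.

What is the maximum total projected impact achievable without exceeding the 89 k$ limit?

By projected impact per k$: flood-sensor network 4.67, literacy program 3.78, wetland restoration 3.57, mobile clinic 3.29 lead.
Taking the top-ratio projects first gives open-data portal + literacy program + wetland restoration + flood-sensor network + street-tree planting for 280 (72 k$).
Replace open-data portal and wetland restoration and street-tree planting with mobile clinic: the trade gains 54 net, giving 334 at 88 k$.
Runner-up literacy program + wetland restoration + flood-sensor network + community garden tops out at 320.

334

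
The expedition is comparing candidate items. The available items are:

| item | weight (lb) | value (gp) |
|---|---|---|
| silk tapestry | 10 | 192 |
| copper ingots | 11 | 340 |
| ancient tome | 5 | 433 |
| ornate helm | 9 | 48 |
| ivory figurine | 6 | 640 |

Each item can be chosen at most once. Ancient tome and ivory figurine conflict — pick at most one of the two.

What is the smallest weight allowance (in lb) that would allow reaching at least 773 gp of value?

16

Minimise lb subject to total value ≥ 773.
Taking copper ingots + ancient tome gives 773 (≥ 773) for 16 lb.
Any bundle with less than 16 lb falls short of 773.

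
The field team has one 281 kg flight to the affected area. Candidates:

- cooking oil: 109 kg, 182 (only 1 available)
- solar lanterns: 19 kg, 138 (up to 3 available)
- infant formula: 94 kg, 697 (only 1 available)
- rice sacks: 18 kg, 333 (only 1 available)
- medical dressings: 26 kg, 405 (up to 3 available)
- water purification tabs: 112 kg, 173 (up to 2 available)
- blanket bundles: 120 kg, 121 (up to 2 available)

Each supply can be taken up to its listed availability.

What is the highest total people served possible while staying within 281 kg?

2659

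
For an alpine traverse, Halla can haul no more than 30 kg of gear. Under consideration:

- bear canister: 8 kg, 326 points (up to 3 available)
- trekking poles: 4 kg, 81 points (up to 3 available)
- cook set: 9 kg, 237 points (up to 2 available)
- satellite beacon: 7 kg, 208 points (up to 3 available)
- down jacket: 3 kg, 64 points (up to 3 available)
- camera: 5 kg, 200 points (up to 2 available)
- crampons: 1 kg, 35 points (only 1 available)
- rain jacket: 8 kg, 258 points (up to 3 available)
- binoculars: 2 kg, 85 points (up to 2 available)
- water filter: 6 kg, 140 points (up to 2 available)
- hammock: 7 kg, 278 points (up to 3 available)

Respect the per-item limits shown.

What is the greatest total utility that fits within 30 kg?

1222

A density-first pass picks 3×bear canister + crampons + 2×binoculars — 1183 at 29 kg.
The 9 kg tied up in bear canister and crampons is better spent on 2×camera — total rises to 1222 (30 kg).
Nothing else within 30 kg beats 1222.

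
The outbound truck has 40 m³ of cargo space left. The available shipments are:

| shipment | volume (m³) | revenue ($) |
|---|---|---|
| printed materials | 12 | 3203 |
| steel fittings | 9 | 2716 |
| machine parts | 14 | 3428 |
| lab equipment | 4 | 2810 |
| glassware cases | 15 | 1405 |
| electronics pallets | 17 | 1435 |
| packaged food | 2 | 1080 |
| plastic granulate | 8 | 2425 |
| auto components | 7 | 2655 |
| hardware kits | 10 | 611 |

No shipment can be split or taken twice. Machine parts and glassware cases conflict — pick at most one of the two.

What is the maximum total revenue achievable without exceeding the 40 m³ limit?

Density check — lab equipment 702.50, packaged food 540.00, auto components 379.29 are the best per m³.
Greedy by ratio would take steel fittings + lab equipment + packaged food + plastic granulate + auto components + hardware kits: 40 m³ used, total 12297.
The 12 m³ tied up in packaged food and hardware kits is better spent on printed materials — total rises to 13809 (40 m³).
Every other selection either busts 40 m³ or breaks a pairing rule or fails to beat 13809.

13809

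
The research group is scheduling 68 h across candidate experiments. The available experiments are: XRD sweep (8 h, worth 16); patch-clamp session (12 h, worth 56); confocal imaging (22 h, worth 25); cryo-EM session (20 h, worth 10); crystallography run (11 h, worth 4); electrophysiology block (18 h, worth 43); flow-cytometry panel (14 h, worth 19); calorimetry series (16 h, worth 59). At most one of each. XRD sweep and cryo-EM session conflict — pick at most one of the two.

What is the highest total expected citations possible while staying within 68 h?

The ratio ordering already packs tightly: XRD sweep + patch-clamp session + electrophysiology block + flow-cytometry panel + calorimetry series, 68 h, 193.

193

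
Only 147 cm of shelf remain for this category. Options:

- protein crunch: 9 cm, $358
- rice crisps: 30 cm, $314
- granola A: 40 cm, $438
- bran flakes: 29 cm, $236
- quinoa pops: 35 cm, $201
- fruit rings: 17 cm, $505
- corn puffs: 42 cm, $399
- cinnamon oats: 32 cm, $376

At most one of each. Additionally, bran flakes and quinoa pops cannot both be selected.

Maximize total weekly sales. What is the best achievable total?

2076

Filling by ratio: protein crunch + rice crisps + granola A + fruit rings + cinnamon oats for 1991, with 19 cm left unused.
Dropping rice crisps frees 30 cm; slotting in corn puffs (42 cm) lifts the total to 2076 at 140 cm.
Nothing else feasible within 147 cm beats 2076.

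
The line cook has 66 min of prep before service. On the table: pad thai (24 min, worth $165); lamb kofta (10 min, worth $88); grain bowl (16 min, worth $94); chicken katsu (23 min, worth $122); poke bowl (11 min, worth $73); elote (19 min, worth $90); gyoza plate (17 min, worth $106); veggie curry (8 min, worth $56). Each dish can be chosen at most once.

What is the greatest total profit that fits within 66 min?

The ratio heuristic lands on pad thai + lamb kofta + poke bowl + veggie curry (382) but leaves 13 min idle.
Replace veggie curry with gyoza plate: the trade gains 50 net, giving 432 at 62 min.
That's the maximum — no swap from here does better than 432.

432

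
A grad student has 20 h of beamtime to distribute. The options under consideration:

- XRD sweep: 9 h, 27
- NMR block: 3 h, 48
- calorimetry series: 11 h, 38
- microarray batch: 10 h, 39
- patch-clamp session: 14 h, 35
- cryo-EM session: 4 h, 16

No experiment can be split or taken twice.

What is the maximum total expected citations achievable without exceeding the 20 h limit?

103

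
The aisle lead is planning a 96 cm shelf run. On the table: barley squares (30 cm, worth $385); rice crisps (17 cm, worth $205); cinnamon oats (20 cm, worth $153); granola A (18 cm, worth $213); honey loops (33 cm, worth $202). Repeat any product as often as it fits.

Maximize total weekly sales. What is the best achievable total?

1196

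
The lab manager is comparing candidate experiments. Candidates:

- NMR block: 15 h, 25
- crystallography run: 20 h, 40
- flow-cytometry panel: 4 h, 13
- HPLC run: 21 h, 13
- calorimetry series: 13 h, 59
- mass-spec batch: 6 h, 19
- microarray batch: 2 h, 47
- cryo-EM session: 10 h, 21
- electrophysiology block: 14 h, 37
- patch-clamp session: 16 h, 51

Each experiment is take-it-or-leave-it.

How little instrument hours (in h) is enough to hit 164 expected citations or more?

35

Look for the lowest-instrument combination reaching 164.
flow-cytometry panel + calorimetry series + microarray batch + patch-clamp session reaches 170 using 35 h.
Any bundle with less than 35 h falls short of 164.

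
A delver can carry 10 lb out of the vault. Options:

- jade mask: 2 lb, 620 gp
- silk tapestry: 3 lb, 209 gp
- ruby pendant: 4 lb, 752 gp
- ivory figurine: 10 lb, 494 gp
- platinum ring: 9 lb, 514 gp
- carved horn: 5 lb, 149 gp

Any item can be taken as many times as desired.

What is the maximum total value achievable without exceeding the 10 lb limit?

3100

Ranking by ratio (value/lb): jade mask 310.00, ruby pendant 188.00, silk tapestry 69.67.
Taking 5×jade mask: 10 lb used, 3100 in value.
That's the maximum — no swap from here does better than 3100.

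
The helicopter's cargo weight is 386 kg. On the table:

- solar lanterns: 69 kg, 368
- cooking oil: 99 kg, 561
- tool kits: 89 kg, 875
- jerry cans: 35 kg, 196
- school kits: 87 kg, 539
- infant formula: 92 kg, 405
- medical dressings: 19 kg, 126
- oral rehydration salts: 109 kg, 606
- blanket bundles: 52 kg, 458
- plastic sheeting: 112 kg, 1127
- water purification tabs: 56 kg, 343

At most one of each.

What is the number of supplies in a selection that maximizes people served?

5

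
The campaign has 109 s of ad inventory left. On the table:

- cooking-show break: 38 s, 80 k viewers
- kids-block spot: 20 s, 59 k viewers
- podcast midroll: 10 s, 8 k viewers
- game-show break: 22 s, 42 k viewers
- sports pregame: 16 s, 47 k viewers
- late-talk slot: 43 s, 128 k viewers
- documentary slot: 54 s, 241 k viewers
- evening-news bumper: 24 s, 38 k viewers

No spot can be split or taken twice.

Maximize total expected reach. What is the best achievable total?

The ratio ordering already packs tightly: podcast midroll + late-talk slot + documentary slot, 107 s, 377.
Nothing else within 109 s beats 377.

377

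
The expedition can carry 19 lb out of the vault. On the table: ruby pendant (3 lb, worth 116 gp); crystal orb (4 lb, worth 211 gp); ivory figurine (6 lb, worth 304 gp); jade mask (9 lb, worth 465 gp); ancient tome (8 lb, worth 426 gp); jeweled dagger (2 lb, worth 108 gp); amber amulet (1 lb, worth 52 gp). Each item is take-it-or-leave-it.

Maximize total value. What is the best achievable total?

999

Filling by ratio: ruby pendant + crystal orb + ancient tome + jeweled dagger + amber amulet for 913, with 1 lb left unused.
The 8 lb tied up in ruby pendant and crystal orb and amber amulet is better spent on jade mask — total rises to 999 (19 lb).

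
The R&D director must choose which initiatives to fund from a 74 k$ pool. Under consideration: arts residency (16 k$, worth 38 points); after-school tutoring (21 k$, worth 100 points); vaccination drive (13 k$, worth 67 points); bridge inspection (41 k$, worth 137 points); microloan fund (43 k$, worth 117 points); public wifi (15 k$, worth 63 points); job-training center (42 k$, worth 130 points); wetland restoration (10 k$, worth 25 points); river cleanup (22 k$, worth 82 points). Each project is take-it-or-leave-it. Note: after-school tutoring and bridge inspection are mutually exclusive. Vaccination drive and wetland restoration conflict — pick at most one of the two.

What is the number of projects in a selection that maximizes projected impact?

4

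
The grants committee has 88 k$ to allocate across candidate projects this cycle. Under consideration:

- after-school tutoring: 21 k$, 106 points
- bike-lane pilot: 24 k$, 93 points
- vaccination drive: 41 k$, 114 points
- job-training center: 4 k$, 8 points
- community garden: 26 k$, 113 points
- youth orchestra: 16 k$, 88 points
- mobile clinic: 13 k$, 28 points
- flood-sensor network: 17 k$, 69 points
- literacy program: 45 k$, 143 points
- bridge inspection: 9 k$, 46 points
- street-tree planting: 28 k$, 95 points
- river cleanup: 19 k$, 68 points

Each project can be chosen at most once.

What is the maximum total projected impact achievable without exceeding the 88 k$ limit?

Greedy by ratio would take after-school tutoring + community garden + youth orchestra + mobile clinic + bridge inspection: 85 k$ used, total 381.
The 39 k$ tied up in community garden and mobile clinic is better spent on bike-lane pilot + flood-sensor network — total rises to 402 (87 k$).
An exhaustive check of the 4096 subsets confirms 402.

402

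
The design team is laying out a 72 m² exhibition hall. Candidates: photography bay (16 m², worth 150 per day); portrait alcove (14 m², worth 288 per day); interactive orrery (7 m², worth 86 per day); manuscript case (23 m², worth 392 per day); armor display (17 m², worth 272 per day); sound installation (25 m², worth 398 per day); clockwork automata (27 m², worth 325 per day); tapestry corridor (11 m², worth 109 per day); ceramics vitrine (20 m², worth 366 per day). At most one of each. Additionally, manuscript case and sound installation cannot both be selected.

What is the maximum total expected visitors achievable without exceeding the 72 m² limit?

1161

Ranking by ratio (expected visitors/m²): portrait alcove 20.57, ceramics vitrine 18.30, manuscript case 17.04.
Filling by ratio: portrait alcove + interactive orrery + manuscript case + ceramics vitrine for 1132, with 8 m² left unused.
Replace interactive orrery and manuscript case with sound installation + tapestry corridor: the trade gains 29 net, giving 1161 at 70 m².
An exhaustive check of the 512 subsets confirms 1161.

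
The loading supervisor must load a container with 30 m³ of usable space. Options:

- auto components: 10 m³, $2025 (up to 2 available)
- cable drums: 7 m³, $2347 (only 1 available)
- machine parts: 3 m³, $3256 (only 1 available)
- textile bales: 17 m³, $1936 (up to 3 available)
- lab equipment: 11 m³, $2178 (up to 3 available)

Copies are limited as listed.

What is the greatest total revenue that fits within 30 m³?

By revenue per m³: machine parts 1085.33, cable drums 335.29, auto components 202.50, lab equipment 198.00 lead.
The ratio ordering already packs tightly: 2×auto components + cable drums + machine parts, 30 m³, 9653.
That's the maximum — no swap from here does better than 9653.

9653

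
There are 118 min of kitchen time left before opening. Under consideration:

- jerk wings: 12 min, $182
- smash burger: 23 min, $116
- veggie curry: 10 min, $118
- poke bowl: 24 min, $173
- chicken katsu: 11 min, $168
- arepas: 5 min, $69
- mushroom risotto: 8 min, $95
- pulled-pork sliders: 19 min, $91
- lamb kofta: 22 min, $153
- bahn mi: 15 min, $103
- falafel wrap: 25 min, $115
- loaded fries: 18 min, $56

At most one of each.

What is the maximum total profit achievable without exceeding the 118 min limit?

A density-first pass picks jerk wings + veggie curry + poke bowl + chicken katsu + arepas + mushroom risotto + lamb kofta + bahn mi — 1061 at 107 min.
Dropping bahn mi frees 15 min; slotting in smash burger (23 min) lifts the total to 1074 at 115 min.

1074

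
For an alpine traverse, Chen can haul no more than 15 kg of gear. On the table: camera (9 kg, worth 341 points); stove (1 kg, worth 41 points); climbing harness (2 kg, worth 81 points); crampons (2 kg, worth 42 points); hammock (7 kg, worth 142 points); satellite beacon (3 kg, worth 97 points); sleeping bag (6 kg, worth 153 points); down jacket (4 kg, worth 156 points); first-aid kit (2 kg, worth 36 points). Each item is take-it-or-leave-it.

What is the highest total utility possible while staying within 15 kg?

578

A density-first pass picks stove + climbing harness + crampons + satellite beacon + down jacket + first-aid kit — 453 at 14 kg.
But camera + climbing harness + down jacket fits in 15 kg and reaches 578.
Nothing else within 15 kg beats 578.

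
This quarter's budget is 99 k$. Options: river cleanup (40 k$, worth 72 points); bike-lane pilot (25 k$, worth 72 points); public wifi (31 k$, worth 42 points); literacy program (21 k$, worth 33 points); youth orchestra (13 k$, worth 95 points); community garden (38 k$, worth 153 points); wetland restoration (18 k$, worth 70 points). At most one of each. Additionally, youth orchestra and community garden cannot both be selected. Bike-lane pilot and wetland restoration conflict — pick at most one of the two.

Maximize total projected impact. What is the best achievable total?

Ranking by ratio (projected impact/k$): youth orchestra 7.31, community garden 4.03, wetland restoration 3.89.
Taking river cleanup + community garden + wetland restoration: 96 k$ used, 295 in projected impact.

295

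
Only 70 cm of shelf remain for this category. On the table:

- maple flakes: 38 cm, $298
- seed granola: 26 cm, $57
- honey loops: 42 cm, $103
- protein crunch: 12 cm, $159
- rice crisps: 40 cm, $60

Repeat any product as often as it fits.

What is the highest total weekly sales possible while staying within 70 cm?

Density check — protein crunch 13.25, maple flakes 7.84, honey loops 2.45 are the best per cm.
5×protein crunch uses 60 of the 70 cm and totals 795.
The spare 10 cm is too small for any remaining product, and no exchange beats 795.

795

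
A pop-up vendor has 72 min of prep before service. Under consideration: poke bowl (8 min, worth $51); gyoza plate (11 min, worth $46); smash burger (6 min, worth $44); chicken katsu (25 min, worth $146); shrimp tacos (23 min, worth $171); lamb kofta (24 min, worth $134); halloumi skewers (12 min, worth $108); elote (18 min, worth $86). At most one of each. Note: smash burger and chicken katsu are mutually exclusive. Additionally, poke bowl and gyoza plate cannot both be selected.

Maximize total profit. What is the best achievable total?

Ranking by ratio (profit/min): halloumi skewers 9.00, shrimp tacos 7.43, smash burger 7.33, poke bowl 6.38.
Greedy by ratio would take poke bowl + smash burger + shrimp tacos + halloumi skewers + elote: 67 min used, total 460.
Replace smash burger and elote with chicken katsu: the trade gains 16 net, giving 476 at 68 min.

476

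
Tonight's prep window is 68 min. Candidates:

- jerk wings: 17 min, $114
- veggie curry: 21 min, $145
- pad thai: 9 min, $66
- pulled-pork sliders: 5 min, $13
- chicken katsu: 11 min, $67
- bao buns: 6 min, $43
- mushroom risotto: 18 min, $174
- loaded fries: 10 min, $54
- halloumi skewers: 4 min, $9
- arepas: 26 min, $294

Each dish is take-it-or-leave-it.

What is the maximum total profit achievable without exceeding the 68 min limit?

625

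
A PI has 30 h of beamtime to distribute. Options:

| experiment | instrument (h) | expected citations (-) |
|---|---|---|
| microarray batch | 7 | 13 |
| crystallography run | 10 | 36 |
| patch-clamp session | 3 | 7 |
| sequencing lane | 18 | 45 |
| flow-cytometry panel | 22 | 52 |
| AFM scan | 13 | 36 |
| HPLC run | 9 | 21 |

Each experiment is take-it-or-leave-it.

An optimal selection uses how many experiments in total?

The maximum expected citations within 30 h is 85.
For example microarray batch + crystallography run + AFM scan achieves it, using 30 h.
All optima have 3 experiments.

3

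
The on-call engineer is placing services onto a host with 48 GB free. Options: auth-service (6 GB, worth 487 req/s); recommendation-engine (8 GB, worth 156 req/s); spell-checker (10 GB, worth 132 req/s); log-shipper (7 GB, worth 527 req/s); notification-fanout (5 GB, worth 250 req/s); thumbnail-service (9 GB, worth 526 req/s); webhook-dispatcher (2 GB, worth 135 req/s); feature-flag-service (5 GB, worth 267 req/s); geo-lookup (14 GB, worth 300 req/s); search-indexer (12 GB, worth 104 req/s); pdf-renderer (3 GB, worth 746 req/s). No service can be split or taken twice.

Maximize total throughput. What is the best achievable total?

3094

Taking auth-service + recommendation-engine + log-shipper + notification-fanout + thumbnail-service + webhook-dispatcher + feature-flag-service + pdf-renderer: 45 GB used, 3094 in throughput.
That's the maximum — no swap from here does better than 3094.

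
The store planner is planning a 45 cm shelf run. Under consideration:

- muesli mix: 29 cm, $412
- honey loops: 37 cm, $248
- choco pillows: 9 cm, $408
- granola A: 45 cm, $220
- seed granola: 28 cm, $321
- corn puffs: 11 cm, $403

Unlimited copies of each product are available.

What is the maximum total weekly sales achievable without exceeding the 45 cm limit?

2040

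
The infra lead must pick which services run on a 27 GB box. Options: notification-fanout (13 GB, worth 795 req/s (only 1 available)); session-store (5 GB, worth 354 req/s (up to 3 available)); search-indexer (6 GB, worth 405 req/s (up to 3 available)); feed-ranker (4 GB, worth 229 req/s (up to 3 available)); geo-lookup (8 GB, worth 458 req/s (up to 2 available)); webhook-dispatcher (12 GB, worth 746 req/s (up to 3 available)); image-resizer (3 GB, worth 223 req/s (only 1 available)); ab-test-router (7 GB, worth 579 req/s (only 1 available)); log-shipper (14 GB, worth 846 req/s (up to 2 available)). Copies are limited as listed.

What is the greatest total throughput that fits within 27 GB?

1966

The ratio heuristic lands on 3×session-store + image-resizer + ab-test-router (1864) but leaves 2 GB idle.
Dropping 2×session-store frees 10 GB; slotting in 2×search-indexer (12 GB) lifts the total to 1966 at 27 GB.
Every other selection either busts 27 GB or exceeds an availability limit or fails to beat 1966.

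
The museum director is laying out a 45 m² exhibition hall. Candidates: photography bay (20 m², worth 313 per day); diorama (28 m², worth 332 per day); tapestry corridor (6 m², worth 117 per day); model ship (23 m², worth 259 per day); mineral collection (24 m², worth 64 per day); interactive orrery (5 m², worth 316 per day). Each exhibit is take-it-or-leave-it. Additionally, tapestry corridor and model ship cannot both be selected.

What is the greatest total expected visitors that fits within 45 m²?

765

A density-first pass picks photography bay + tapestry corridor + interactive orrery — 746 at 31 m².
Replace photography bay with diorama: the trade gains 19 net, giving 765 at 39 m².
That's the maximum — no feasible swap from here does better than 765.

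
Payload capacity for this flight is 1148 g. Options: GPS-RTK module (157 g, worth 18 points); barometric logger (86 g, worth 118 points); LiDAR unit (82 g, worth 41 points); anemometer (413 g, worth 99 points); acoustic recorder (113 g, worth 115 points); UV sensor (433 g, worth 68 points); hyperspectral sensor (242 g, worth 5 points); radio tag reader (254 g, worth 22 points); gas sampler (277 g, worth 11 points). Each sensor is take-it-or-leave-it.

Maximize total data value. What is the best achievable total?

Density check — barometric logger 1.37, acoustic recorder 1.02, LiDAR unit 0.50, anemometer 0.24 are the best per g.
Best packing: barometric logger + LiDAR unit + anemometer + acoustic recorder + UV sensor — 1127 g, 441 total.

441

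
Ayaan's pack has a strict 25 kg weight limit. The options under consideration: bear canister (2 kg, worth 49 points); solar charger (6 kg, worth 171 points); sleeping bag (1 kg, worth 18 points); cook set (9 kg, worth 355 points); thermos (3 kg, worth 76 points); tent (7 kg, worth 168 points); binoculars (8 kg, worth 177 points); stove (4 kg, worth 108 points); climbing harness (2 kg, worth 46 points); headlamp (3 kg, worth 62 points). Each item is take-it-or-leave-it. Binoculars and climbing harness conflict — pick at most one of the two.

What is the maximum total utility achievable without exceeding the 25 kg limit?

777

Bear canister + solar charger + sleeping bag + cook set + thermos + stove uses 25 of the 25 kg and totals 777.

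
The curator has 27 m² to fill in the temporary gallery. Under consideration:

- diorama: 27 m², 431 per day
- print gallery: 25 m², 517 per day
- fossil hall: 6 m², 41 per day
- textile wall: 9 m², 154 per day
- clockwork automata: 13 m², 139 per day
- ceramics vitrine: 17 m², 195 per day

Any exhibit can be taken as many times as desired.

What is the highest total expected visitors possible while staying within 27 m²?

Taking print gallery: 25 m² used, 517 in expected visitors.

517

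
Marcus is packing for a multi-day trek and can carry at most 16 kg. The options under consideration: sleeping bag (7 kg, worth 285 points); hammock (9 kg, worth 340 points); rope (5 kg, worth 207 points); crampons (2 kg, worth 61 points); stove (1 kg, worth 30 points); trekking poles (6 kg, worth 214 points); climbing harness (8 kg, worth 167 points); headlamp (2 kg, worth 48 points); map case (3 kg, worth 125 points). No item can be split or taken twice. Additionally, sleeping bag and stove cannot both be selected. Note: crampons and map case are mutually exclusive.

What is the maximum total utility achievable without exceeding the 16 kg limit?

Taking sleeping bag + hammock: 16 kg used, 625 in utility.

625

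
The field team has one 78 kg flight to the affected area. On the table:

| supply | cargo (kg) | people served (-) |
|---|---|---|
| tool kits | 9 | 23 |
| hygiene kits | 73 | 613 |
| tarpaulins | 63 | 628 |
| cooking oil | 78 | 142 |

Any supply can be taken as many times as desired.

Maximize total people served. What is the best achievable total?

651

Tool kits + tarpaulins uses 72 of the 78 kg and totals 651.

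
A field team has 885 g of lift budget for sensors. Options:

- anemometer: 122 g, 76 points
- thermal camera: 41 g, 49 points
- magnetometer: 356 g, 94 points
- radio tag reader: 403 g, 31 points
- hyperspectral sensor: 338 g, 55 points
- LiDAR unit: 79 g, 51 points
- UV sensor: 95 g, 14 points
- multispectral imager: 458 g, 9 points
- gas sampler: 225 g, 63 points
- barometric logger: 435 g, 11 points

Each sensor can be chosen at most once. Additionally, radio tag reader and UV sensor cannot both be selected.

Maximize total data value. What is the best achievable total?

Best packing: anemometer + thermal camera + magnetometer + LiDAR unit + gas sampler — 823 g, 333 total.
Next best is anemometer + magnetometer + LiDAR unit + UV sensor + gas sampler at 298 (877 g) — short by 35.

333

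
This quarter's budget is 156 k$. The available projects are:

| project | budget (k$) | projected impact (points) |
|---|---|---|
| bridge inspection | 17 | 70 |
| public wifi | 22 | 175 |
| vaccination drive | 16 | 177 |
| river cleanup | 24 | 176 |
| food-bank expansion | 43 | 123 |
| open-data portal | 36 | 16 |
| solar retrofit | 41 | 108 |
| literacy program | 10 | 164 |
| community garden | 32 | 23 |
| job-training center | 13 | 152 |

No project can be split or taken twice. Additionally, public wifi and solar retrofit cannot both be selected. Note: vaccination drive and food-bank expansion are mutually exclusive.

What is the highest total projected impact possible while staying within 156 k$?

Taking bridge inspection + public wifi + vaccination drive + river cleanup + literacy program + community garden + job-training center: 134 k$ used, 937 in projected impact.

937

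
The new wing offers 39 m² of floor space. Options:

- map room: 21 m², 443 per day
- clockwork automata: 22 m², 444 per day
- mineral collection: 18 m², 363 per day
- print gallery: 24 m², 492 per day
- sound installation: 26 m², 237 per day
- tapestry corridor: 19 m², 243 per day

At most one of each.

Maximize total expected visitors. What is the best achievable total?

806

Ranking by ratio (expected visitors/m²): map room 21.10, print gallery 20.50, clockwork automata 20.18.
Best packing: map room + mineral collection — 39 m², 806 total.
Nothing else within 39 m² beats 806.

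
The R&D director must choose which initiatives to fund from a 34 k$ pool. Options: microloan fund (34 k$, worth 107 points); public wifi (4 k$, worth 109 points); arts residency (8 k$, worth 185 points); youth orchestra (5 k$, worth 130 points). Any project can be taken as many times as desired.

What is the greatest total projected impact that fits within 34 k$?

914

Greedy by ratio would take 8×public wifi: 32 k$ used, total 872.
Dropping 2×public wifi frees 8 k$; slotting in 2×youth orchestra (10 k$) lifts the total to 914 at 34 k$.
Every other selection either busts 34 k$ or fails to beat 914.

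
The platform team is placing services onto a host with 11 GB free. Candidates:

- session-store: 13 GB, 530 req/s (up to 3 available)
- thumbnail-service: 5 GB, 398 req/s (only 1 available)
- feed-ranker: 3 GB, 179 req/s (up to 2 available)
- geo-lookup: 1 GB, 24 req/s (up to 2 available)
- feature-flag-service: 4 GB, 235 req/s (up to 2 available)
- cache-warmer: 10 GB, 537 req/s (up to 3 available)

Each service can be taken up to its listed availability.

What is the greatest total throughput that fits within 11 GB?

Thumbnail-service + 2×feed-ranker uses 11 of the 11 GB and totals 756.
Nothing else within 11 GB beats 756.

756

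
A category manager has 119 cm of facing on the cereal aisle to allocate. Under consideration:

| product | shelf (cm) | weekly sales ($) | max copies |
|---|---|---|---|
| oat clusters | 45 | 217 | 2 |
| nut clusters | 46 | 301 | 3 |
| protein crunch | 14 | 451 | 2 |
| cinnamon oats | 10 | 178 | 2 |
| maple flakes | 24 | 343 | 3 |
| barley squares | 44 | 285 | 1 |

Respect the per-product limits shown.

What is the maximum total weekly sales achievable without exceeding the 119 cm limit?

2109

By weekly sales per cm: protein crunch 32.21, cinnamon oats 17.80, maple flakes 14.29, nut clusters 6.54 lead.
A density-first pass picks 2×protein crunch + 2×cinnamon oats + 2×maple flakes — 1944 at 96 cm.
The 10 cm tied up in cinnamon oats is better spent on maple flakes — total rises to 2109 (110 cm).
Every other selection either busts 119 cm or exceeds an availability limit or fails to beat 2109.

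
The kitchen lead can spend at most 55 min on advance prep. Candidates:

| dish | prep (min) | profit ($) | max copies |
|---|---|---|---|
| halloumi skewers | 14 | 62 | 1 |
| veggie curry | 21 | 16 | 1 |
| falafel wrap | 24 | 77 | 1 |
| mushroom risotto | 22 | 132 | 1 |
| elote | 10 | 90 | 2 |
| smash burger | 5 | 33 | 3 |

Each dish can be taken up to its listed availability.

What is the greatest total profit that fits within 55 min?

378

A density-first pass picks halloumi skewers + 2×elote + 3×smash burger — 341 at 49 min.
Dropping halloumi skewers and smash burger frees 19 min; slotting in mushroom risotto (22 min) lifts the total to 378 at 52 min.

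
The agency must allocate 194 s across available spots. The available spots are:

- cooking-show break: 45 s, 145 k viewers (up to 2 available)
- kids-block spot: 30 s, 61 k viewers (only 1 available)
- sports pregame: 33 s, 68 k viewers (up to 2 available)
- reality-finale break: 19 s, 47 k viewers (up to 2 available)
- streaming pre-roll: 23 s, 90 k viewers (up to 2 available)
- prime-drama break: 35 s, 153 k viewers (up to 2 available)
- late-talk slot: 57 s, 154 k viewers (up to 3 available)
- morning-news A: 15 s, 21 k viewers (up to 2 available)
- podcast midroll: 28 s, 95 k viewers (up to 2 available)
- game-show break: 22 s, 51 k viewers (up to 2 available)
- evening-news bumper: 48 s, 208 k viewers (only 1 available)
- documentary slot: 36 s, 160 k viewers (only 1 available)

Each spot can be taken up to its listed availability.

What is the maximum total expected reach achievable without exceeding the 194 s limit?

796

The ratio heuristic lands on streaming pre-roll + 2×prime-drama break + morning-news A + evening-news bumper + documentary slot (785) but leaves 2 s idle.
The 50 s tied up in prime-drama break and morning-news A is better spent on streaming pre-roll + podcast midroll — total rises to 796 (193 s).
Nothing else within 194 s beats 796.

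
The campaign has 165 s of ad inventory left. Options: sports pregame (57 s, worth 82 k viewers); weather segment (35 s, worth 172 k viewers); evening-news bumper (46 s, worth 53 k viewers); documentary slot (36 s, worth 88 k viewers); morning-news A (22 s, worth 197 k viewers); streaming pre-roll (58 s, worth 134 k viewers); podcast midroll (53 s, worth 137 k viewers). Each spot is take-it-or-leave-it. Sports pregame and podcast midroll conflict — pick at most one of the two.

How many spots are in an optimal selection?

Best achievable expected reach is 594.
For example weather segment + documentary slot + morning-news A + podcast midroll achieves it, using 146 s.
Every optimal selection uses 4 spots.

4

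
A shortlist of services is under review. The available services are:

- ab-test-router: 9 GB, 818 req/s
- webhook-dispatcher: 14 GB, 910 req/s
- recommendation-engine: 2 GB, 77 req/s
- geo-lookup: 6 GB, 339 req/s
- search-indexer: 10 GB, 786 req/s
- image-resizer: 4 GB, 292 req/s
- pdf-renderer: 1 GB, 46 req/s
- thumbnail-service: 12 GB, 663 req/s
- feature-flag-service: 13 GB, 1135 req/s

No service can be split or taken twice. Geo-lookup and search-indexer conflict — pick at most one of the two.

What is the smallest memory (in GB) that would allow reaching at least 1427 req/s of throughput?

Minimise GB subject to total throughput ≥ 1427.
image-resizer + feature-flag-service: 1427 throughput at 17 GB.
No combination under 17 GB hits 1427.

17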